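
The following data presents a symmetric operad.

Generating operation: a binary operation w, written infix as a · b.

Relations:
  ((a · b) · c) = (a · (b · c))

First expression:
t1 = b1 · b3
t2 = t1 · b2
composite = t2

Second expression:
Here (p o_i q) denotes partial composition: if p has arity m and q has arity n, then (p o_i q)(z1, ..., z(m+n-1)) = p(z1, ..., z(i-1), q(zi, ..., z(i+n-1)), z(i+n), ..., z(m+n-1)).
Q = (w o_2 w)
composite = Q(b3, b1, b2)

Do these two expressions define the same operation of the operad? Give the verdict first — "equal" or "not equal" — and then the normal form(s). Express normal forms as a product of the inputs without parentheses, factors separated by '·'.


not equal; the first gives b1 · b3 · b2 and the second b3 · b1 · b2

The first expression, normalized: b1 · b3 · b2
The second expression, normalized: b3 · b1 · b2
The forms do not match — not equal.


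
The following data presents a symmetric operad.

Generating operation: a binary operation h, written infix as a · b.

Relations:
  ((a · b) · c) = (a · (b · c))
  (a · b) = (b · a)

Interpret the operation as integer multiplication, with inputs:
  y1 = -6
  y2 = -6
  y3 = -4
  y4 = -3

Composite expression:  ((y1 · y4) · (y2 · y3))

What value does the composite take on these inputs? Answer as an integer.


432

(y1 · y4) = 18
(y2 · y3) = 24
((y1 · y4) · (y2 · y3)) = 432


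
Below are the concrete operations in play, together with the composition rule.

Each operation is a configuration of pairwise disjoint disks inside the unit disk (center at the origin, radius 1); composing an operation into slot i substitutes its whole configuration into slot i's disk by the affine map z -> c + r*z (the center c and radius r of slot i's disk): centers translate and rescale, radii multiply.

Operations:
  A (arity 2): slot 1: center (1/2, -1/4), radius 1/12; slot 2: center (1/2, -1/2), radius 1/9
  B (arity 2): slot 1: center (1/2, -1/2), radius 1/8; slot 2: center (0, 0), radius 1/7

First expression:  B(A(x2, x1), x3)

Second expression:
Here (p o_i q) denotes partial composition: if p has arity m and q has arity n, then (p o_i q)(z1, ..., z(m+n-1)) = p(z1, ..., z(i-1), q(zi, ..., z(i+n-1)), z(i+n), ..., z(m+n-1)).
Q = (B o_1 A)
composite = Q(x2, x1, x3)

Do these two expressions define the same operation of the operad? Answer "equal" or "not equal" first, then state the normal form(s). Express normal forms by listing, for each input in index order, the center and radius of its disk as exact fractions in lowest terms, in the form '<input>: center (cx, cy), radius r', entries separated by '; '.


equal; the common form is x1: center (9/16, -9/16), radius 1/72; x2: center (9/16, -17/32), radius 1/96; x3: center (0, 0), radius 1/7

The first expression reduces to x1: center (9/16, -9/16), radius 1/72; x2: center (9/16, -17/32), radius 1/96; x3: center (0, 0), radius 1/7
The second expression reduces to x1: center (9/16, -9/16), radius 1/72; x2: center (9/16, -17/32), radius 1/96; x3: center (0, 0), radius 1/7
The forms coincide; equal.


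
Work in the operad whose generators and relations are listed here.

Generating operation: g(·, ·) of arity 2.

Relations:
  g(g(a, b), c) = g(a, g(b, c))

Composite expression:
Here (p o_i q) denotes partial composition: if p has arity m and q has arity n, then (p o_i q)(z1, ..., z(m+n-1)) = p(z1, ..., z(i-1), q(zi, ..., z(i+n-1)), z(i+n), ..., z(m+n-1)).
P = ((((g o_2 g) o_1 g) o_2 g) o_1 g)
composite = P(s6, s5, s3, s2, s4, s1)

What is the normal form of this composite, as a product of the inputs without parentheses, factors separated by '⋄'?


All parenthesizations of g agree; list the s-inputs left to right.
g(s6, s5) linearizes to s6 ⋄ s5
g(s3, s2) linearizes to s3 ⋄ s2
g(g(s6, s5), g(s3, s2)) linearizes to s6 ⋄ s5 ⋄ s3 ⋄ s2
g(s4, s1) linearizes to s4 ⋄ s1
g(g(g(s6, s5), g(s3, s2)), g(s4, s1)) linearizes to s6 ⋄ s5 ⋄ s3 ⋄ s2 ⋄ s4 ⋄ s1

s6 ⋄ s5 ⋄ s3 ⋄ s2 ⋄ s4 ⋄ s1


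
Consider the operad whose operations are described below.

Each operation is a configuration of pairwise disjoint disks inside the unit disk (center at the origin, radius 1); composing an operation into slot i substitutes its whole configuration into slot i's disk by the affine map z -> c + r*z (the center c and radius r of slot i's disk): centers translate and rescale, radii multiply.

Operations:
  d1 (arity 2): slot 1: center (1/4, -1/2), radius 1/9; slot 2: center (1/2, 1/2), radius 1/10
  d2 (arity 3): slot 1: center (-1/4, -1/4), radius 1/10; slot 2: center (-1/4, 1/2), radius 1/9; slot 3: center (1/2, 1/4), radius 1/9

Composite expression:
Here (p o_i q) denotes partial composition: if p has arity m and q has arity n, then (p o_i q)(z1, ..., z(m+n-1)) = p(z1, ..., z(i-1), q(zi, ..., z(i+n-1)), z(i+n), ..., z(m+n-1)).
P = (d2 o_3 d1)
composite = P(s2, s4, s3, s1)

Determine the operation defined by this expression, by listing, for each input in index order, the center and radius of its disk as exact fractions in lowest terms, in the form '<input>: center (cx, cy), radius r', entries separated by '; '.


s1: center (5/9, 11/36), radius 1/90; s2: center (-1/4, -1/4), radius 1/10; s3: center (19/36, 7/36), radius 1/81; s4: center (-1/4, 1/2), radius 1/9

Only the slot chain above each s matters under d2; compose those maps.
s2: after 1 affine step, its disk has center (-1/4, -1/4), radius 1/10
s4: after 1 affine step, its disk has center (-1/4, 1/2), radius 1/9
s3: after 2 affine steps, its disk has center (19/36, 7/36), radius 1/81
s1: after 2 affine steps, its disk has center (5/9, 11/36), radius 1/90


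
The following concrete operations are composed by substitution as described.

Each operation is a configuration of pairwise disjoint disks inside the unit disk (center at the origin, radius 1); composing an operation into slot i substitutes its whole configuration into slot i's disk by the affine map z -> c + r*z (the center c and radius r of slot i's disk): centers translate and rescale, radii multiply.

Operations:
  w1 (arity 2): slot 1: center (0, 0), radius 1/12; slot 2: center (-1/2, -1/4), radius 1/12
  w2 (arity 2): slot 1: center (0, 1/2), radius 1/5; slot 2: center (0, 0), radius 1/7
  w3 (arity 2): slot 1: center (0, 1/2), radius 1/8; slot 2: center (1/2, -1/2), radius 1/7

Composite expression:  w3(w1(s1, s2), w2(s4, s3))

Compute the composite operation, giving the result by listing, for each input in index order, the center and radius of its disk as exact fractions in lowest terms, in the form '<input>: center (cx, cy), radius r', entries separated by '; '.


Nesting under w3 composes maps z -> c + r*z down each s-path.
input s1: composing its 2 substitution steps yields center (0, 1/2), radius 1/96
input s2: composing its 2 substitution steps yields center (-1/16, 15/32), radius 1/96
input s4: composing its 2 substitution steps yields center (1/2, -3/7), radius 1/35
input s3: composing its 2 substitution steps yields center (1/2, -1/2), radius 1/49

s1: center (0, 1/2), radius 1/96; s2: center (-1/16, 15/32), radius 1/96; s3: center (1/2, -1/2), radius 1/49; s4: center (1/2, -3/7), radius 1/35


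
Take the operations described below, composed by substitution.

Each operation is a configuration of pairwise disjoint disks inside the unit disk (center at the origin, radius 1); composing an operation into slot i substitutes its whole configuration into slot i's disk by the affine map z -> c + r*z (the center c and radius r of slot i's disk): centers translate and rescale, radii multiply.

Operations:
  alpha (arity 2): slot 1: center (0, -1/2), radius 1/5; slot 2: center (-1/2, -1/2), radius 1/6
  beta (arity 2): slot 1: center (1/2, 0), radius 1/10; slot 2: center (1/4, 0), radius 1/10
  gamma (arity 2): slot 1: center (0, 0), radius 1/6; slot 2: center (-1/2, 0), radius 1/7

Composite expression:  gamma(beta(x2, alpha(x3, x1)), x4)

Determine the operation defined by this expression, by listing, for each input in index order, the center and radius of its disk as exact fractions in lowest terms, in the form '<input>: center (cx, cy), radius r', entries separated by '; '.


x1: center (1/30, -1/120), radius 1/360; x2: center (1/12, 0), radius 1/60; x3: center (1/24, -1/120), radius 1/300; x4: center (-1/2, 0), radius 1/7


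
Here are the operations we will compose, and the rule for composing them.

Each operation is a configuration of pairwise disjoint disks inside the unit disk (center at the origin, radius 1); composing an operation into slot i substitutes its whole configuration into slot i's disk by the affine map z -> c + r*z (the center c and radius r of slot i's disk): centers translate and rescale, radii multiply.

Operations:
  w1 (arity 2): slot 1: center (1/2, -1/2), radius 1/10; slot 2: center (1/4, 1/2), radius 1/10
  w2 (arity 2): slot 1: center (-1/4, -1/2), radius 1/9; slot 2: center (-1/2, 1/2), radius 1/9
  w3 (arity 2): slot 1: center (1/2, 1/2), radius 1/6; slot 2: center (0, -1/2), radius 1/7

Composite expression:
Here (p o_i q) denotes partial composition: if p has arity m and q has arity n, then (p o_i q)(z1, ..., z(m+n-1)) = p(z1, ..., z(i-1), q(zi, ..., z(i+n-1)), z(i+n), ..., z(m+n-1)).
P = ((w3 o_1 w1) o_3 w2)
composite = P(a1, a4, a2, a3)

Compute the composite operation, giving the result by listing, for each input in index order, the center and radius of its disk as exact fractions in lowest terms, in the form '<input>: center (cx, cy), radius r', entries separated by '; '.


a1: center (7/12, 5/12), radius 1/60; a2: center (-1/28, -4/7), radius 1/63; a3: center (-1/14, -3/7), radius 1/63; a4: center (13/24, 7/12), radius 1/60


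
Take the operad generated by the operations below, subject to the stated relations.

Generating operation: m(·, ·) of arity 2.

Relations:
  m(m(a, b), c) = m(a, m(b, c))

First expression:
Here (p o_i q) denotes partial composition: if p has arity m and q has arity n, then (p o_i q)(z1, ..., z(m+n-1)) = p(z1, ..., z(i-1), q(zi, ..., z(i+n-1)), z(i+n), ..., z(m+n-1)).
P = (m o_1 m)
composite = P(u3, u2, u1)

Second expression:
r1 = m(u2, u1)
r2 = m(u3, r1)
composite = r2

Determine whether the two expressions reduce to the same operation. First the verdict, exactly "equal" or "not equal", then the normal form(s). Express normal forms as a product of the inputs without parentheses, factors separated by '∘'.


equal; the common form is u3 ∘ u2 ∘ u1


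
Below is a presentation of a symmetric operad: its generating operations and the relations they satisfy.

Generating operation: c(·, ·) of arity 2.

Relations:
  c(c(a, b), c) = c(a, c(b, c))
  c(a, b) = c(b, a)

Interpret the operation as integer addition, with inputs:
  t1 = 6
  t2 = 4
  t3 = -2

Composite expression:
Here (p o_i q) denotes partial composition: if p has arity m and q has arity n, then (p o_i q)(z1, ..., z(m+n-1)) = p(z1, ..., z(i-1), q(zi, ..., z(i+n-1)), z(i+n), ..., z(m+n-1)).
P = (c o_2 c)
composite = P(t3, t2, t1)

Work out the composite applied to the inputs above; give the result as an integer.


8

c(t2, t1) = 10
c(t3, c(t2, t1)) = 8


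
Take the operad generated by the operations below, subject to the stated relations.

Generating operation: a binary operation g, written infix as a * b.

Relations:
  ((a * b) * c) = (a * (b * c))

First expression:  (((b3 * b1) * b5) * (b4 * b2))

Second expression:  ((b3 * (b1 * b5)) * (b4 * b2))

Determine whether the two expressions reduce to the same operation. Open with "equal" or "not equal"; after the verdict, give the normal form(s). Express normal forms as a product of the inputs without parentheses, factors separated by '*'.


equal; both compose to b3 * b1 * b5 * b4 * b2

The first composite normalizes to b3 * b1 * b5 * b4 * b2
The second composite normalizes to b3 * b1 * b5 * b4 * b2
Identical normal forms: equal.


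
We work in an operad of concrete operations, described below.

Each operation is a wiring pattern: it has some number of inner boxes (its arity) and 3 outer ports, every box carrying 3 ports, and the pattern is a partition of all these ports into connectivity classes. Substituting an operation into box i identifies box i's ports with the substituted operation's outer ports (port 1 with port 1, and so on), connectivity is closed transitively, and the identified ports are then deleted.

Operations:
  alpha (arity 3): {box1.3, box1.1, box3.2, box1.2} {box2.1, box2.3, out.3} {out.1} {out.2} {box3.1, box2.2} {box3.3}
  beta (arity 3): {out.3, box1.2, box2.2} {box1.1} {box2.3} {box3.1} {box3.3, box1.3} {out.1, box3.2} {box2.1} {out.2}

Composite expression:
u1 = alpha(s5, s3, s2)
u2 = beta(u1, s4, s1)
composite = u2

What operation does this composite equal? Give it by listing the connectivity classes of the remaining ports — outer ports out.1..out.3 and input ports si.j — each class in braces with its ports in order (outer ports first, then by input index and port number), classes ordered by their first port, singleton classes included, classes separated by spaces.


Substituting into beta glues patterns; closure does the rest.
stage alpha: inputs (s5, s3, s2), connectivity {out.1} {out.2} {out.3, s3.1, s3.3} {s2.1, s3.2} {s2.2, s5.1, s5.2, s5.3} {s2.3}, out.j its boundary
stage beta: inputs (s5, s3, s2, s4, s1), connectivity {out.1, s1.2} {out.2} {out.3, s4.2} {s1.1} {s1.3, s3.1, s3.3} {s2.1, s3.2} {s2.2, s5.1, s5.2, s5.3} {s2.3} {s4.1} {s4.3}, out.j its boundary

{out.1, s1.2} {out.2} {out.3, s4.2} {s1.1} {s1.3, s3.1, s3.3} {s2.1, s3.2} {s2.2, s5.1, s5.2, s5.3} {s2.3} {s4.1} {s4.3}


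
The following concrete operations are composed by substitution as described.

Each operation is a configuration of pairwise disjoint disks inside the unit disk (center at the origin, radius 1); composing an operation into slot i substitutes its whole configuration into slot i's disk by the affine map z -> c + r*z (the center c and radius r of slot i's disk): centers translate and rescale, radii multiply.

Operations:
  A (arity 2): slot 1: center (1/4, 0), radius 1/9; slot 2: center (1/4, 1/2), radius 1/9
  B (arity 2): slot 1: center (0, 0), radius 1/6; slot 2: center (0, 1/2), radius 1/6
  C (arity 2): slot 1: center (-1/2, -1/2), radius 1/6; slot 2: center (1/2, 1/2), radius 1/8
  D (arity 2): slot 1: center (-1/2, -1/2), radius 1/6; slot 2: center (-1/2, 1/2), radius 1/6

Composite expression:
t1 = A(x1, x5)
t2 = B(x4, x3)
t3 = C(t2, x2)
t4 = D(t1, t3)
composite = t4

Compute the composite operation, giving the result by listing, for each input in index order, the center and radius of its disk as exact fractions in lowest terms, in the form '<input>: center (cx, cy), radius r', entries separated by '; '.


Nesting under D composes maps z -> c + r*z down each x-path.
tracing x1 down its 2-map path: center (-11/24, -1/2), radius 1/54
tracing x5 down its 2-map path: center (-11/24, -5/12), radius 1/54
tracing x4 down its 3-map path: center (-7/12, 5/12), radius 1/216
tracing x3 down its 3-map path: center (-7/12, 31/72), radius 1/216
tracing x2 down its 2-map path: center (-5/12, 7/12), radius 1/48

x1: center (-11/24, -1/2), radius 1/54; x2: center (-5/12, 7/12), radius 1/48; x3: center (-7/12, 31/72), radius 1/216; x4: center (-7/12, 5/12), radius 1/216; x5: center (-11/24, -5/12), radius 1/54


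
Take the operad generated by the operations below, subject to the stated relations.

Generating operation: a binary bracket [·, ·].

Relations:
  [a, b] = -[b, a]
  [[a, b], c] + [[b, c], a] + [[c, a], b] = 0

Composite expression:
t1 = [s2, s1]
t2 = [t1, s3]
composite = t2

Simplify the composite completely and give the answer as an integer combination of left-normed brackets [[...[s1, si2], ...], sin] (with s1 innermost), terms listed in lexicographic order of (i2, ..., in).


-[[s1, s2], s3]

Expand each bracket as ab - ba; the s1-initial words give the coefficients.
Composite bracket: [[s2, s1], s3]
Under [a, b] = ab - ba we get 4 signed associative words (2^2 = 4).
Words beginning with s1 determine it all:
  sign of s1s2s3 is -1, so it contributes -[[s1, s2], s3]


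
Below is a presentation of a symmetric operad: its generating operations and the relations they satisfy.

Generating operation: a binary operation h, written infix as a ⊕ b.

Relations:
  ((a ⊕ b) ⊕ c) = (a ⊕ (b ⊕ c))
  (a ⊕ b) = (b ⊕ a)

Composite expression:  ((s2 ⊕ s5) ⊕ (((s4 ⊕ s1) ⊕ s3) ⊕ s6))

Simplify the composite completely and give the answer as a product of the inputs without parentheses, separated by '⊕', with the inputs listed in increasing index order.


s1 ⊕ s2 ⊕ s3 ⊕ s4 ⊕ s5 ⊕ s6

Any arrangement under h is one operation, so sort the s-inputs.
(s2 ⊕ s5) collapses to s2 ⊕ s5
(s4 ⊕ s1) collapses to s4 ⊕ s1
((s4 ⊕ s1) ⊕ s3) collapses to s4 ⊕ s1 ⊕ s3
(((s4 ⊕ s1) ⊕ s3) ⊕ s6) collapses to s4 ⊕ s1 ⊕ s3 ⊕ s6
((s2 ⊕ s5) ⊕ (((s4 ⊕ s1) ⊕ s3) ⊕ s6)) collapses to s2 ⊕ s5 ⊕ s4 ⊕ s1 ⊕ s3 ⊕ s6
the factors in increasing index order: s1 ⊕ s2 ⊕ s3 ⊕ s4 ⊕ s5 ⊕ s6


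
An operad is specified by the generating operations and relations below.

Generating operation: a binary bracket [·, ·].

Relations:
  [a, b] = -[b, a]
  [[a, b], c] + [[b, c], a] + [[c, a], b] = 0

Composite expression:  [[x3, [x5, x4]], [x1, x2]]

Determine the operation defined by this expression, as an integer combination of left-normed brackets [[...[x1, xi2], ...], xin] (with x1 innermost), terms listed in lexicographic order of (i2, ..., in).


[[[[x1, x2], x3], x4], x5] - [[[[x1, x2], x3], x5], x4] - [[[[x1, x2], x4], x5], x3] + [[[[x1, x2], x5], x4], x3]

Expand each bracket as ab - ba; the x1-initial words give the coefficients.
Composite bracket: [[x3, [x5, x4]], [x1, x2]]
Full expansion: 16 signed words from ab - ba (2^4 = 16).
Keep just the words that open with x1:
  sign of x1x2x3x4x5 is +1, so it contributes +[[[[x1, x2], x3], x4], x5]
  sign of x1x2x3x5x4 is -1, so it contributes -[[[[x1, x2], x3], x5], x4]
  sign of x1x2x4x5x3 is -1, so it contributes -[[[[x1, x2], x4], x5], x3]
  sign of x1x2x5x4x3 is +1, so it contributes +[[[[x1, x2], x5], x4], x3]


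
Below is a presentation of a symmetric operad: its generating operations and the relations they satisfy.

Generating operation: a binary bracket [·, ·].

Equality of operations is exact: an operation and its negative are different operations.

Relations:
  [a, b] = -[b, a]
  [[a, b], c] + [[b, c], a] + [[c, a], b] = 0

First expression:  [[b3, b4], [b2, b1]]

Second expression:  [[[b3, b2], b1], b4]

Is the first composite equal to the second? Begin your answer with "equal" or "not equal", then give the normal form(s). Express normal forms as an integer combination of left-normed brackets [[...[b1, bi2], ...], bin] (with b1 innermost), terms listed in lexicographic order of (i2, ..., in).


not equal — first [[[b1, b2], b3], b4] - [[[b1, b2], b4], b3], second [[[b1, b2], b3], b4] - [[[b1, b3], b2], b4]


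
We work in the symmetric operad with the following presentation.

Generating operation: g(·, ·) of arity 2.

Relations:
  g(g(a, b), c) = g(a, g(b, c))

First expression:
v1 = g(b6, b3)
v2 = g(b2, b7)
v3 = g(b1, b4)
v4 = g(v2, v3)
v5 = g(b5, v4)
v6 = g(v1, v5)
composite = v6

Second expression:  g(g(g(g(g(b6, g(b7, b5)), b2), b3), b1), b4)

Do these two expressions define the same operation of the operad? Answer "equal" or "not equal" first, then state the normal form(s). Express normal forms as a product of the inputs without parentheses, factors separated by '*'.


Normal form of the first expression: b6 * b3 * b5 * b2 * b7 * b1 * b4
Normal form of the second expression: b6 * b7 * b5 * b2 * b3 * b1 * b4
They disagree, so not equal.

not equal; the first gives b6 * b3 * b5 * b2 * b7 * b1 * b4 and the second b6 * b7 * b5 * b2 * b3 * b1 * b4


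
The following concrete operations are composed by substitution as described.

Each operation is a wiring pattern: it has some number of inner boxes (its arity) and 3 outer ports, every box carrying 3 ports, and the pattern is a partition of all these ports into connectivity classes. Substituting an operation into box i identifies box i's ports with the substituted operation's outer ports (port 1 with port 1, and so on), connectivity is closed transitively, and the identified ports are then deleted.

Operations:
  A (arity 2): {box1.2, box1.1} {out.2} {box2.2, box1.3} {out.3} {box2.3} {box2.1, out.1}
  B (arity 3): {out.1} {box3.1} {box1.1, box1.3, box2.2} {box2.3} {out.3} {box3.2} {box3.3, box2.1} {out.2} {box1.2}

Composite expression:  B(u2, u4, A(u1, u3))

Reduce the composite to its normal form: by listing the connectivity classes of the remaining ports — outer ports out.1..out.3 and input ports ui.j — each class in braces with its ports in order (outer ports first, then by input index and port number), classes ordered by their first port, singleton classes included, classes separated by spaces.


Treat the ports identified at B as solder joints: merge, then drop.
composing A on (u1, u3), with out.j its own outer ports: {out.1, u3.1} {out.2} {out.3} {u1.1, u1.2} {u1.3, u3.2} {u3.3}
composing B on (u2, u4, u1, u3), with out.j its own outer ports: {out.1} {out.2} {out.3} {u1.1, u1.2} {u1.3, u3.2} {u2.1, u2.3, u4.2} {u2.2} {u3.1} {u3.3} {u4.1} {u4.3}

{out.1} {out.2} {out.3} {u1.1, u1.2} {u1.3, u3.2} {u2.1, u2.3, u4.2} {u2.2} {u3.1} {u3.3} {u4.1} {u4.3}


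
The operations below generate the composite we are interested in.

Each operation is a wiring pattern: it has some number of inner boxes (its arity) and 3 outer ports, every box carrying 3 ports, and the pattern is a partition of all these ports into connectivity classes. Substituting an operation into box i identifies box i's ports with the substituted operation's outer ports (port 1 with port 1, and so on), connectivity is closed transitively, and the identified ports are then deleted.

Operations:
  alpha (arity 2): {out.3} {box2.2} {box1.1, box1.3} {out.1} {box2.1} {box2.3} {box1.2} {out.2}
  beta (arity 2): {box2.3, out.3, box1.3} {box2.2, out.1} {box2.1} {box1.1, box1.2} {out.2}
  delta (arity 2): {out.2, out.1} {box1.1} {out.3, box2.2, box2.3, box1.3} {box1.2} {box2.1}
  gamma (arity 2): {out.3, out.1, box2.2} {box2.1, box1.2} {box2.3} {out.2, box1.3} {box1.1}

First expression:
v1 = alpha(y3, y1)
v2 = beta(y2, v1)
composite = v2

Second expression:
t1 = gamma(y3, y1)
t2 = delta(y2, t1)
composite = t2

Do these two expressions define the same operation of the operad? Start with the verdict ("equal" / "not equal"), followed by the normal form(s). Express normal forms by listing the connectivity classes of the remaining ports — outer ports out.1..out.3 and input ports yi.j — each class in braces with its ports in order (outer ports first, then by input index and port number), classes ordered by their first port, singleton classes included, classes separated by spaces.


not equal; first: {out.1} {out.2} {out.3, y2.3} {y1.1} {y1.2} {y1.3} {y2.1, y2.2} {y3.1, y3.3} {y3.2}; second: {out.1, out.2} {out.3, y1.2, y2.3, y3.3} {y1.1, y3.2} {y1.3} {y2.1} {y2.2} {y3.1}

The first expression reduces to {out.1} {out.2} {out.3, y2.3} {y1.1} {y1.2} {y1.3} {y2.1, y2.2} {y3.1, y3.3} {y3.2}
The second expression reduces to {out.1, out.2} {out.3, y1.2, y2.3, y3.3} {y1.1, y3.2} {y1.3} {y2.1} {y2.2} {y3.1}
Distinct normal forms: not equal.


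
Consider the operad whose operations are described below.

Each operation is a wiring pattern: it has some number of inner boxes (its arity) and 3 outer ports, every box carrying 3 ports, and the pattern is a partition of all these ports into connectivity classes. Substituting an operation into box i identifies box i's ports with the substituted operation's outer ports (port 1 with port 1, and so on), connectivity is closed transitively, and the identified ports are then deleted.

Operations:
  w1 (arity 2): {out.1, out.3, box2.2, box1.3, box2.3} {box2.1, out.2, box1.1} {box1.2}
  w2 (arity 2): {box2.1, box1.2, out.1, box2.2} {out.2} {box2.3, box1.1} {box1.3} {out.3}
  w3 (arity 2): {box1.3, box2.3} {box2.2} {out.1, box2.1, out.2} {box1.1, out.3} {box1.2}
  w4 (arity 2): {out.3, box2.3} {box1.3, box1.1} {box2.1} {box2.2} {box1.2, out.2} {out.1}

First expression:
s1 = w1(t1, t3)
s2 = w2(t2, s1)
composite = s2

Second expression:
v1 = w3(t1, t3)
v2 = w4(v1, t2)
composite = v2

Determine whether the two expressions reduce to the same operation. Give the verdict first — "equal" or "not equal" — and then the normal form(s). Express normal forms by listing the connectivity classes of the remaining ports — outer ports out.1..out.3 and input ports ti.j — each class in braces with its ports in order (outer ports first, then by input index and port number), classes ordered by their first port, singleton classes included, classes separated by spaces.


The first expression, normalized: {out.1, t1.1, t1.3, t2.1, t2.2, t3.1, t3.2, t3.3} {out.2} {out.3} {t1.2} {t2.3}
The second expression, normalized: {out.1} {out.2, t1.1, t3.1} {out.3, t2.3} {t1.2} {t1.3, t3.3} {t2.1} {t2.2} {t3.2}
No match — not equal.

not equal; first: {out.1, t1.1, t1.3, t2.1, t2.2, t3.1, t3.2, t3.3} {out.2} {out.3} {t1.2} {t2.3}; second: {out.1} {out.2, t1.1, t3.1} {out.3, t2.3} {t1.2} {t1.3, t3.3} {t2.1} {t2.2} {t3.2}


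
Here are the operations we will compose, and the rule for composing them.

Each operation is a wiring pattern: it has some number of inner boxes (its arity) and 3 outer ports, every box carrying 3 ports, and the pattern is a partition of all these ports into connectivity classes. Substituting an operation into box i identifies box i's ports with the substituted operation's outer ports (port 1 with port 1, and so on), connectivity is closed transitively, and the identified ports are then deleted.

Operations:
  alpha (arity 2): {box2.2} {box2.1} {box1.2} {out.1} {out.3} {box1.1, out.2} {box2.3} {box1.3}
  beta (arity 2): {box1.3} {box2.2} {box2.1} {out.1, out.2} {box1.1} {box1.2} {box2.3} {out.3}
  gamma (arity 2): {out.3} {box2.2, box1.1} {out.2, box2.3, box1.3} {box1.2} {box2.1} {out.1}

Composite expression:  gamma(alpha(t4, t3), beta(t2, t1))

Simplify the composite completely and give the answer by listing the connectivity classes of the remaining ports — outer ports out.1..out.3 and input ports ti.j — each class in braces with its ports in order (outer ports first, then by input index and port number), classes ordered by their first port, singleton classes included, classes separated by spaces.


{out.1} {out.2} {out.3} {t1.1} {t1.2} {t1.3} {t2.1} {t2.2} {t2.3} {t3.1} {t3.2} {t3.3} {t4.1} {t4.2} {t4.3}

Treat the ports identified at gamma as solder joints: merge, then drop.
composing alpha on (t4, t3), with out.j its own outer ports: {out.1} {out.2, t4.1} {out.3} {t3.1} {t3.2} {t3.3} {t4.2} {t4.3}
composing beta on (t2, t1), with out.j its own outer ports: {out.1, out.2} {out.3} {t1.1} {t1.2} {t1.3} {t2.1} {t2.2} {t2.3}
composing gamma on (t4, t3, t2, t1), with out.j its own outer ports: {out.1} {out.2} {out.3} {t1.1} {t1.2} {t1.3} {t2.1} {t2.2} {t2.3} {t3.1} {t3.2} {t3.3} {t4.1} {t4.2} {t4.3}


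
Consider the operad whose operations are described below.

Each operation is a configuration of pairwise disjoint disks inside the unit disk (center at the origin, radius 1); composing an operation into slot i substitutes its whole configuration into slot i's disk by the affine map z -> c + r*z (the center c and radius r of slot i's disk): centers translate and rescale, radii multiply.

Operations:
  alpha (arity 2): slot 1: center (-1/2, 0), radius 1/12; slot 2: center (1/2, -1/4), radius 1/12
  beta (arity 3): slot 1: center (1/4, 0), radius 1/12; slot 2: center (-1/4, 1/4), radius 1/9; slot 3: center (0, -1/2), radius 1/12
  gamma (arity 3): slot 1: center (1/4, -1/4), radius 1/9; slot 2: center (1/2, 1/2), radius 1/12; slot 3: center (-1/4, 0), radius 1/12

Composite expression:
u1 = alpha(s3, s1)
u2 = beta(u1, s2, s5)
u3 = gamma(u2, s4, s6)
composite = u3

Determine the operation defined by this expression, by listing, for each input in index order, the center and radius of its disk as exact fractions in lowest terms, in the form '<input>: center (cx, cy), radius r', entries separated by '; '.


s1: center (61/216, -109/432), radius 1/1296; s2: center (2/9, -2/9), radius 1/81; s3: center (59/216, -1/4), radius 1/1296; s4: center (1/2, 1/2), radius 1/12; s5: center (1/4, -11/36), radius 1/108; s6: center (-1/4, 0), radius 1/12

Only the slot chain above each s matters under gamma; compose those maps.
for s3, the 3-step affine chain lands on center (59/216, -1/4), radius 1/1296
for s1, the 3-step affine chain lands on center (61/216, -109/432), radius 1/1296
for s2, the 2-step affine chain lands on center (2/9, -2/9), radius 1/81
for s5, the 2-step affine chain lands on center (1/4, -11/36), radius 1/108
for s4, the 1-step affine chain lands on center (1/2, 1/2), radius 1/12
for s6, the 1-step affine chain lands on center (-1/4, 0), radius 1/12


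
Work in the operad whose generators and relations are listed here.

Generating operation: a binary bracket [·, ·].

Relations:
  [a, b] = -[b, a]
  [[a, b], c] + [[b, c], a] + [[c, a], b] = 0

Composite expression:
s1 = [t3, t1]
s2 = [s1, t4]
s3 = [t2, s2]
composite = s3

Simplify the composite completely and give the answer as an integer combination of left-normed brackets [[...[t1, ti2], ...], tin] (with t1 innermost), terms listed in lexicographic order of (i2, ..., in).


Antisymmetry and Jacobi reduce to t1-anchored left-normed brackets.
Composite bracket: [t2, [[t3, t1], t4]]
The bracket unfolds into 8 signed words via [a, b] = ab - ba (2^3 = 8).
The t1-initial words carry the normal form:
  sign of t1t3t4t2 is +1, so it contributes +[[[t1, t3], t4], t2]

[[[t1, t3], t4], t2]


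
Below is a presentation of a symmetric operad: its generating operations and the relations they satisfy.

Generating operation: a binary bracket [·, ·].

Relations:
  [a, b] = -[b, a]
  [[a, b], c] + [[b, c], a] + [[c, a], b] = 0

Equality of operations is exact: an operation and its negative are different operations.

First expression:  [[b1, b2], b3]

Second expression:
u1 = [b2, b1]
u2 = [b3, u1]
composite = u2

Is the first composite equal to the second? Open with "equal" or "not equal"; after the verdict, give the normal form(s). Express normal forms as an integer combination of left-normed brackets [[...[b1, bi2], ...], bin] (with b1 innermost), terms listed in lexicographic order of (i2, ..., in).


equal; the common form is [[b1, b2], b3]

The first composite normalizes to [[b1, b2], b3]
The second composite normalizes to [[b1, b2], b3]
One common form — equal.


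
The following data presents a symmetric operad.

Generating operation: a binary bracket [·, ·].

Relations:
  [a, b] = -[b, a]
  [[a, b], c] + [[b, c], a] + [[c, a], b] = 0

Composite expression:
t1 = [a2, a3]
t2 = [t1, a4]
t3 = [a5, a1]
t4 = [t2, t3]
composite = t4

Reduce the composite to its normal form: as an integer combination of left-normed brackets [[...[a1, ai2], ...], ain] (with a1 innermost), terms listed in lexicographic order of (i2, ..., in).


[[[[a1, a5], a2], a3], a4] - [[[[a1, a5], a3], a2], a4] - [[[[a1, a5], a4], a2], a3] + [[[[a1, a5], a4], a3], a2]

A multilinear Lie element is pinned by a1-initial words (a1 innermost).
Composite bracket: [[[a2, a3], a4], [a5, a1]]
Under [a, b] = ab - ba we get 16 signed associative words (2^4 = 16).
Collect the words opening with a1:
  a1a5a2a3a4 appears with sign +1, giving the term +[[[[a1, a5], a2], a3], a4]
  a1a5a3a2a4 appears with sign -1, giving the term -[[[[a1, a5], a3], a2], a4]
  a1a5a4a2a3 appears with sign -1, giving the term -[[[[a1, a5], a4], a2], a3]
  a1a5a4a3a2 appears with sign +1, giving the term +[[[[a1, a5], a4], a3], a2]


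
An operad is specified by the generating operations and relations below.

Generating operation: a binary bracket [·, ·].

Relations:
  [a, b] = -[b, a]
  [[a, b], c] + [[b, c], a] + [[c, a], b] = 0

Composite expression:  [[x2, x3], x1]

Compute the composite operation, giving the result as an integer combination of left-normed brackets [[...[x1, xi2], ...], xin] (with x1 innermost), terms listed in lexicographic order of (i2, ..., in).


-[[x1, x2], x3] + [[x1, x3], x2]

Antisymmetry and Jacobi reduce to x1-anchored left-normed brackets.
Composite bracket: [[x2, x3], x1]
Under [a, b] = ab - ba we get 4 signed associative words (2^2 = 4).
Coefficients come from the x1-initial words:
  word x1x2x3 has sign -1, contributing -[[x1, x2], x3]
  word x1x3x2 has sign +1, contributing +[[x1, x3], x2]


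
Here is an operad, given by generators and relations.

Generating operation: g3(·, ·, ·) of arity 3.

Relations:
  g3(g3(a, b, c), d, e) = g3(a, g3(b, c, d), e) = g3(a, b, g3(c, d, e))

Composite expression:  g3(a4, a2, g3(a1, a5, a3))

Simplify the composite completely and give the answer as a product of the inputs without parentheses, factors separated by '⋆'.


Under associativity of g3, the answer is the a's in reading order.
g3(a1, a5, a3) unparenthesizes to a1 ⋆ a5 ⋆ a3
g3(a4, a2, g3(a1, a5, a3)) unparenthesizes to a4 ⋆ a2 ⋆ a1 ⋆ a5 ⋆ a3

a4 ⋆ a2 ⋆ a1 ⋆ a5 ⋆ a3


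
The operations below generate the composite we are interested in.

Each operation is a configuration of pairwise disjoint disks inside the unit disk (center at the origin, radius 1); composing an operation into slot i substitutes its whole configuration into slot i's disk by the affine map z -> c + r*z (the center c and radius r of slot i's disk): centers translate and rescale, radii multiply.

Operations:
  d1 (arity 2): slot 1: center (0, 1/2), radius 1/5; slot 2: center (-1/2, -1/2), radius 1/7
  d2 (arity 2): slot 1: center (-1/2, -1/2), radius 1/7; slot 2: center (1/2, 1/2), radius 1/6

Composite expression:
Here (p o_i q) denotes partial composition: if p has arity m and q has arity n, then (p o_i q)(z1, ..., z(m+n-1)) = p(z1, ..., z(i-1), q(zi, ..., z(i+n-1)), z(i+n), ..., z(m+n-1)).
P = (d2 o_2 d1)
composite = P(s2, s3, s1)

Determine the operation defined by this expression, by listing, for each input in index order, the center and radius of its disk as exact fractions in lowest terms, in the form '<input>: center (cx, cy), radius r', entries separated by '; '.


Only the slot chain above each s matters under d2; compose those maps.
s2 passes through 1 substitution, ending at center (-1/2, -1/2), radius 1/7
s3 passes through 2 substitutions, ending at center (1/2, 7/12), radius 1/30
s1 passes through 2 substitutions, ending at center (5/12, 5/12), radius 1/42

s1: center (5/12, 5/12), radius 1/42; s2: center (-1/2, -1/2), radius 1/7; s3: center (1/2, 7/12), radius 1/30


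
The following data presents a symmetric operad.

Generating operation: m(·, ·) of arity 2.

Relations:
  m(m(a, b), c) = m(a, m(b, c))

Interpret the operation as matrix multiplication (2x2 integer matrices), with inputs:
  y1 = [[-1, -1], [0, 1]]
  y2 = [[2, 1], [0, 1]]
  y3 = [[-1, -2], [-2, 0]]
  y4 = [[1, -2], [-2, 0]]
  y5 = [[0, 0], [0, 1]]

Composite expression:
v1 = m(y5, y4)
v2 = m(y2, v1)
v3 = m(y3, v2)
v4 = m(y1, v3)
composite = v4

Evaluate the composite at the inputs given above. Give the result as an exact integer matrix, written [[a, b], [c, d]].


m(y5, y4) = [[0, 0], [-2, 0]]
m(y2, m(y5, y4)) = [[-2, 0], [-2, 0]]
m(y3, m(y2, m(y5, y4))) = [[6, 0], [4, 0]]
m(y1, m(y3, m(y2, m(y5, y4)))) = [[-10, 0], [4, 0]]

[[-10, 0], [4, 0]]


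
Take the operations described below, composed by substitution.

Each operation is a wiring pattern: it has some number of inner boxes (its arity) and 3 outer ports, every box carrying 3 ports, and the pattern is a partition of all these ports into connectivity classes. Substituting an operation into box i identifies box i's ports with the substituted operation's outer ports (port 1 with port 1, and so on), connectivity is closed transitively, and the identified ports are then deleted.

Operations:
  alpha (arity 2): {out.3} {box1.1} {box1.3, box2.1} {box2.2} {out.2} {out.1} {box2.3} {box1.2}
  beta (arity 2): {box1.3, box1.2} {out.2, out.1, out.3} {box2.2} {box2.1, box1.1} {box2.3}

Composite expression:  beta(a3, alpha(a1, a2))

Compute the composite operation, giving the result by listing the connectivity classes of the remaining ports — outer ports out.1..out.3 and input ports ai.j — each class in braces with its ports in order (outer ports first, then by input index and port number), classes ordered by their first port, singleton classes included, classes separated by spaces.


{out.1, out.2, out.3} {a1.1} {a1.2} {a1.3, a2.1} {a2.2} {a2.3} {a3.1} {a3.2, a3.3}


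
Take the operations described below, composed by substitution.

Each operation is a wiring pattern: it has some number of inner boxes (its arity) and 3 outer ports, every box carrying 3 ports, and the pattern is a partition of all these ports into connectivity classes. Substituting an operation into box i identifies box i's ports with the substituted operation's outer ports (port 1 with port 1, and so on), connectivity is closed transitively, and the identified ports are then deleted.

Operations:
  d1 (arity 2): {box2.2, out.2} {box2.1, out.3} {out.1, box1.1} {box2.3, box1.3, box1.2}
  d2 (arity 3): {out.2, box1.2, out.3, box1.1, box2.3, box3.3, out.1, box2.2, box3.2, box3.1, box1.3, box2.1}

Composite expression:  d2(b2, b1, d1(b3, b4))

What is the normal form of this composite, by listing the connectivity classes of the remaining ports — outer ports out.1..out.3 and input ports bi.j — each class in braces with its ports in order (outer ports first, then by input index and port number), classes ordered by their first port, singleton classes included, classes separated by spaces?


{out.1, out.2, out.3, b1.1, b1.2, b1.3, b2.1, b2.2, b2.3, b3.1, b4.1, b4.2} {b3.2, b3.3, b4.3}

Treat the ports identified at d2 as solder joints: merge, then drop.
after d1, the pattern on (b3, b4) reads {out.1, b3.1} {out.2, b4.2} {out.3, b4.1} {b3.2, b3.3, b4.3} (out.j = its outer ports)
after d2, the pattern on (b2, b1, b3, b4) reads {out.1, out.2, out.3, b1.1, b1.2, b1.3, b2.1, b2.2, b2.3, b3.1, b4.1, b4.2} {b3.2, b3.3, b4.3} (out.j = its outer ports)


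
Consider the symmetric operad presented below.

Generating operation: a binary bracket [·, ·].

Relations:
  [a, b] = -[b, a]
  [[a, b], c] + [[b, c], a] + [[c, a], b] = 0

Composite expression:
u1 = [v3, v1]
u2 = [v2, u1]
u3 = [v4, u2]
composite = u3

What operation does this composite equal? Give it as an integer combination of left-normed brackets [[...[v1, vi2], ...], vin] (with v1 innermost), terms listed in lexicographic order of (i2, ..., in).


-[[[v1, v3], v2], v4]

In the tensor algebra, words opening v1 carry the v1-anchored form.
Composite bracket: [v4, [v2, [v3, v1]]]
The bracket unfolds into 8 signed words via [a, b] = ab - ba (2^3 = 8).
The v1-initial words carry the normal form:
  sign of v1v3v2v4 is -1, so it contributes -[[[v1, v3], v2], v4]


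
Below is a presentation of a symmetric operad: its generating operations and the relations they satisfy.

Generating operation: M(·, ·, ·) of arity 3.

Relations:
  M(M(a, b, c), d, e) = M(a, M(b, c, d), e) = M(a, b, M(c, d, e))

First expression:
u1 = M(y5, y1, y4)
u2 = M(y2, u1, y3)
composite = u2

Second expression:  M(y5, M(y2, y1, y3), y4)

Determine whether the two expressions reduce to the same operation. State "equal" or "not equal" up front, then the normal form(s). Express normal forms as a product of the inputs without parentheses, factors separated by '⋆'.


not equal; first: y2 ⋆ y5 ⋆ y1 ⋆ y4 ⋆ y3; second: y5 ⋆ y2 ⋆ y1 ⋆ y3 ⋆ y4

The first expression, normalized: y2 ⋆ y5 ⋆ y1 ⋆ y4 ⋆ y3
The second expression, normalized: y5 ⋆ y2 ⋆ y1 ⋆ y3 ⋆ y4
The forms do not match — not equal.


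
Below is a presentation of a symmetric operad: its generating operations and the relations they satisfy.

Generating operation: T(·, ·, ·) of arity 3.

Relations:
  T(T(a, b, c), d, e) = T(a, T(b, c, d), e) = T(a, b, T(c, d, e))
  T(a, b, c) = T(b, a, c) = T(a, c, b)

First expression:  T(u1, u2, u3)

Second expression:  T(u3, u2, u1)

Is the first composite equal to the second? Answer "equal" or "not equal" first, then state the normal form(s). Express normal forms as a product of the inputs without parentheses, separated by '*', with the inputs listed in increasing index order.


equal; both compose to u1 * u2 * u3

The first expression, normalized: u1 * u2 * u3
The second expression, normalized: u1 * u2 * u3
Identical normal forms: equal.
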